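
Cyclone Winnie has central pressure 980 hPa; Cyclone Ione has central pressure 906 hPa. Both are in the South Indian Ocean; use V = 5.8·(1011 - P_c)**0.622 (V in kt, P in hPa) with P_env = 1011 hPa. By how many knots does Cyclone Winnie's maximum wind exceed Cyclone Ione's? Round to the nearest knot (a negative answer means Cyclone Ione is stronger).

Cyclone Winnie: ΔP = 31; V ≈ 5.8 × 31^0.622 ≈ 49.10 kt.
Cyclone Ione: ΔP = 105; V ≈ 5.8 × 105^0.622 ≈ 104.86 kt.
Difference ≈ 49.10 − 104.86 = -55.76 → -56 kt.

-56 kt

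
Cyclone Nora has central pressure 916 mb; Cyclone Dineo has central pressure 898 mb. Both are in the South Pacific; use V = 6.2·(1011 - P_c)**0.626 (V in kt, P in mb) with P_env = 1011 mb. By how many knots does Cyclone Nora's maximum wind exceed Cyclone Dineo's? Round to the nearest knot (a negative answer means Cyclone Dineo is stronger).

Cyclone Nora: ΔP = 95; V ≈ 6.2 × 95^0.626 ≈ 107.26 kt.
Cyclone Dineo: ΔP = 113; V ≈ 6.2 × 113^0.626 ≈ 119.57 kt.
Difference ≈ 107.26 − 119.57 = -12.31 → -12 kt.

-12 kt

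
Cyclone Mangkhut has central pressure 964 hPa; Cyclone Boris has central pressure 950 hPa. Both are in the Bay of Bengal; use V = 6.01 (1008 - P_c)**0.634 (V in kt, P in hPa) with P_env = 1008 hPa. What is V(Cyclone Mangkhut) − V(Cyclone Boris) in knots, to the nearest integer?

Cyclone Mangkhut: ΔP = 44; V ≈ 6.01 × 44^0.634 ≈ 66.19 kt.
Cyclone Boris: ΔP = 58; V ≈ 6.01 × 58^0.634 ≈ 78.87 kt.
Difference ≈ 66.19 − 78.87 = -12.68 → -13 kt.

-13 kt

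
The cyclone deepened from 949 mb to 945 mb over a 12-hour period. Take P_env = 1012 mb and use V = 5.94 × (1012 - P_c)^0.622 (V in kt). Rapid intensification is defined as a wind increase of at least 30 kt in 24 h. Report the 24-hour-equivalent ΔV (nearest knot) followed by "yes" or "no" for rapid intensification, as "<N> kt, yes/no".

V₁: ΔP = 63, V ≈ 5.94 × 63^0.622 ≈ 78.16 kt.
V₂: ΔP = 67, V ≈ 5.94 × 67^0.622 ≈ 81.21 kt.
ΔV over 12 h = 3.05 kt → 24 h equivalent = 3.05 × 24/12 ≈ 6.10 kt.
6 kt < 30 kt ⇒ not rapid intensification.

6 kt, no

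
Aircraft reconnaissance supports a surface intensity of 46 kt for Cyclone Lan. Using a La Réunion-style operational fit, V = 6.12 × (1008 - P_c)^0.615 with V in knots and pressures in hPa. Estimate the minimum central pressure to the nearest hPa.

ΔP = (V / 6.12)^(1/0.615) = (46/6.12)^1.626.
46/6.12 = 7.516; 7.516^1.626 ≈ 26.57 hPa.
P_c = 1008 − 26.57 = 981.43 ≈ 981 hPa.

981 hPa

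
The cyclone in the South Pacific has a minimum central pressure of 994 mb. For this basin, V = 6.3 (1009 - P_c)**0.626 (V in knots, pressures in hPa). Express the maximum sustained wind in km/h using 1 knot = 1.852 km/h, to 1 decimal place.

ΔP = 1009 − 994 = 15 mb.
V ≈ 6.3 × 15^0.626 = 6.3 × 5.448 ≈ 34.322 kt.
34.322 × 1.852 ≈ 63.56 km/h → 63.6 km/h.

63.6 km/h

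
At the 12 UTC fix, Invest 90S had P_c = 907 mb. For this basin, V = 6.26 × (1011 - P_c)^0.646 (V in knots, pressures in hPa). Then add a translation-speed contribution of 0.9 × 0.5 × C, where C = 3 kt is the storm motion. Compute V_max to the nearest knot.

127 kt

ΔP = 1011 − 907 = 104 mb.
104^0.646 ≈ 20.091.
V ≈ 6.26 × 20.091 ≈ 125.8 kt.
Translation term: 0.9 × 0.5 × 3 = 1.35 kt.
Corrected V ≈ 127.15 kt → 127 kt.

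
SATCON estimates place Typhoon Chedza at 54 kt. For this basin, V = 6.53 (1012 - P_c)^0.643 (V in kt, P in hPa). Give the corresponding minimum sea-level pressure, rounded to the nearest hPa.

ΔP = (V / 6.53)^(1/0.643) = (54/6.53)^1.555.
54/6.53 = 8.270; 8.270^1.555 ≈ 26.72 hPa.
P_c = 1012 − 26.72 = 985.28 ≈ 985 hPa.

985 hPa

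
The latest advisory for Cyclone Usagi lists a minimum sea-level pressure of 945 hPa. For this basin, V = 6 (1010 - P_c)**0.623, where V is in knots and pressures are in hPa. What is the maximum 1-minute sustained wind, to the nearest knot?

ΔP = 1010 − 945 = 65 hPa.
65^0.623 ≈ 13.472.
V ≈ 6 × 13.472 ≈ 80.8 kt.

81 kt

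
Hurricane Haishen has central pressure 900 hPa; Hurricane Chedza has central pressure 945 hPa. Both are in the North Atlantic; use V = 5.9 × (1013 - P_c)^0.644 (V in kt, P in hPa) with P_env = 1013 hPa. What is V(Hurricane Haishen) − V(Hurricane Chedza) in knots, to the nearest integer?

35 kt

Hurricane Haishen: ΔP = 113; V ≈ 5.9 × 113^0.644 ≈ 123.89 kt.
Hurricane Chedza: ΔP = 68; V ≈ 5.9 × 68^0.644 ≈ 89.33 kt.
Difference ≈ 123.89 − 89.33 = 34.56 → 35 kt.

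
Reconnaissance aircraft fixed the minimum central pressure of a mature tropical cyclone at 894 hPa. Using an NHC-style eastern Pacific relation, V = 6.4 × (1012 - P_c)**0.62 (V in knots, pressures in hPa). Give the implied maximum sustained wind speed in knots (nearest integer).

ΔP = 1012 − 894 = 118 hPa.
118^0.62 ≈ 19.256.
V ≈ 6.4 × 19.256 ≈ 123.2 kt.

123 kt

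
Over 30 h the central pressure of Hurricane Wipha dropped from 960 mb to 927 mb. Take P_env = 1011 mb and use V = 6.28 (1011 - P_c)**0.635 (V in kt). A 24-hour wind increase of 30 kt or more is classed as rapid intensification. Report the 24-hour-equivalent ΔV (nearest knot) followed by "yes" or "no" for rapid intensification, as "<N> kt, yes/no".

23 kt, no

V₁: ΔP = 51, V ≈ 6.28 × 51^0.635 ≈ 76.25 kt.
V₂: ΔP = 84, V ≈ 6.28 × 84^0.635 ≈ 104.68 kt.
ΔV over 30 h = 28.43 kt → 24 h equivalent = 28.43 × 24/30 ≈ 22.74 kt.
23 kt < 30 kt ⇒ not rapid intensification.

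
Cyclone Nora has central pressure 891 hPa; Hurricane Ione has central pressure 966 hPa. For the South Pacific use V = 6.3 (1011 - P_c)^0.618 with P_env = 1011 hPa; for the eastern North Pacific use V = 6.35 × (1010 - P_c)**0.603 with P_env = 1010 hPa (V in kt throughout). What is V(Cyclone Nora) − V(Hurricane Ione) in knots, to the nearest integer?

Cyclone Nora: ΔP = 120; V ≈ 6.3 × 120^0.618 ≈ 121.42 kt.
Hurricane Ione: ΔP = 44; V ≈ 6.35 × 44^0.603 ≈ 62.20 kt.
Difference ≈ 121.42 − 62.20 = 59.22 → 59 kt.

59 kt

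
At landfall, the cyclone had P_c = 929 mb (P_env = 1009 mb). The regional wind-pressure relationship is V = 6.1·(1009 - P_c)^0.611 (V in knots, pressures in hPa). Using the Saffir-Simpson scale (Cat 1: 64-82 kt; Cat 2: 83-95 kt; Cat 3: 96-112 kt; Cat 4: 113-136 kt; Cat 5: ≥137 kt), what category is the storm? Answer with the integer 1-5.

ΔP = 1009 − 929 = 80 mb.
V ≈ 6.1 × 80^0.611 = 6.1 × 14.55 ≈ 89 kt.
89 kt falls in the Category 2 band.

2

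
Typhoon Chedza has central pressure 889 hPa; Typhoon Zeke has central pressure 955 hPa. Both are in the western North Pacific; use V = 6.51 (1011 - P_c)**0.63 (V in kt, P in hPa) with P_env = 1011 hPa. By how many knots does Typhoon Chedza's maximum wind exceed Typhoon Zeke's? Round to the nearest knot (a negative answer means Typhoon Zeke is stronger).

Typhoon Chedza: ΔP = 122; V ≈ 6.51 × 122^0.63 ≈ 134.27 kt.
Typhoon Zeke: ΔP = 56; V ≈ 6.51 × 56^0.63 ≈ 82.21 kt.
Difference ≈ 134.27 − 82.21 = 52.06 → 52 kt.

52 kt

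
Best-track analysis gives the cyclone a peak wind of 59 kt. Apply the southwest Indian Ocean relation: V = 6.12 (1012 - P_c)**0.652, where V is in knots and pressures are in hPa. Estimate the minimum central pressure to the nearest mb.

980 mb

ΔP = (V / 6.12)^(1/0.652) = (59/6.12)^1.534.
59/6.12 = 9.641; 9.641^1.534 ≈ 32.31 mb.
P_c = 1012 − 32.31 = 979.69 ≈ 980 mb.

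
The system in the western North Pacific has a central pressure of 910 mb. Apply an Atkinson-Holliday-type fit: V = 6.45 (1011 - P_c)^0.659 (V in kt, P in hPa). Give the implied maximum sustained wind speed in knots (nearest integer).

135 kt

ΔP = 1011 − 910 = 101 mb.
101^0.659 ≈ 20.934.
V ≈ 6.45 × 20.934 ≈ 135.0 kt.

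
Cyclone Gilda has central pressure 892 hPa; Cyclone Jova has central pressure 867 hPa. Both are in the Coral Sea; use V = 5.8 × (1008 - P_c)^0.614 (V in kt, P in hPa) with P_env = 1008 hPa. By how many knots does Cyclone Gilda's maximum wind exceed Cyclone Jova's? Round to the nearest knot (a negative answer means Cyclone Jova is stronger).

-14 kt

Cyclone Gilda: ΔP = 116; V ≈ 5.8 × 116^0.614 ≈ 107.40 kt.
Cyclone Jova: ΔP = 141; V ≈ 5.8 × 141^0.614 ≈ 121.07 kt.
Difference ≈ 107.40 − 121.07 = -13.67 → -14 kt.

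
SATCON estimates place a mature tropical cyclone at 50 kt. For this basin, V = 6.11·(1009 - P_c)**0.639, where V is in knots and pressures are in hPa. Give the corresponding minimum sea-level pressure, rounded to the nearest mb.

982 mb

ΔP = (V / 6.11)^(1/0.639) = (50/6.11)^1.565.
50/6.11 = 8.183; 8.183^1.565 ≈ 26.83 mb.
P_c = 1009 − 26.83 = 982.17 ≈ 982 mb.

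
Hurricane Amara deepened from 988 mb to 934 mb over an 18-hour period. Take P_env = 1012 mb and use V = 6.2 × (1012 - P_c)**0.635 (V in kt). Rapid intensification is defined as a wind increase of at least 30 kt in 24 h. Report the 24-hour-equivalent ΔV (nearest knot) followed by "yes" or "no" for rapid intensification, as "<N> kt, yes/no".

V₁: ΔP = 24, V ≈ 6.2 × 24^0.635 ≈ 46.65 kt.
V₂: ΔP = 78, V ≈ 6.2 × 78^0.635 ≈ 98.60 kt.
ΔV over 18 h = 51.95 kt → 24 h equivalent = 51.95 × 24/18 ≈ 69.27 kt.
69 kt ≥ 30 kt ⇒ rapid intensification.

69 kt, yes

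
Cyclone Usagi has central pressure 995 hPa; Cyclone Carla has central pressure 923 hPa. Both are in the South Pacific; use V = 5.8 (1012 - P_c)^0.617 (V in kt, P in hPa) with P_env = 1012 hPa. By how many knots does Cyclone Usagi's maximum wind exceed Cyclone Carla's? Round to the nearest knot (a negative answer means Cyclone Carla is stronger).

-59 kt

Cyclone Usagi: ΔP = 17; V ≈ 5.8 × 17^0.617 ≈ 33.31 kt.
Cyclone Carla: ΔP = 89; V ≈ 5.8 × 89^0.617 ≈ 92.51 kt.
Difference ≈ 33.31 − 92.51 = -59.20 → -59 kt.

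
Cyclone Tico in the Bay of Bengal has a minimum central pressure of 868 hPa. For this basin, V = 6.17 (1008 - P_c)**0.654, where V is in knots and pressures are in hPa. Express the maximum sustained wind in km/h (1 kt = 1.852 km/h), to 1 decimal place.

289.4 km/h

ΔP = 1008 − 868 = 140 hPa.
V ≈ 6.17 × 140^0.654 = 6.17 × 25.326 ≈ 156.262 kt.
156.262 × 1.852 ≈ 289.40 km/h → 289.4 km/h.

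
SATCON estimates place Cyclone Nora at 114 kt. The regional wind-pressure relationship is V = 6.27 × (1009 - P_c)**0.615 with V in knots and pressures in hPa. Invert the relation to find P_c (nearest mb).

897 mb

ΔP = (V / 6.27)^(1/0.615) = (114/6.27)^1.626.
114/6.27 = 18.182; 18.182^1.626 ≈ 111.74 mb.
P_c = 1009 − 111.74 = 897.26 ≈ 897 mb.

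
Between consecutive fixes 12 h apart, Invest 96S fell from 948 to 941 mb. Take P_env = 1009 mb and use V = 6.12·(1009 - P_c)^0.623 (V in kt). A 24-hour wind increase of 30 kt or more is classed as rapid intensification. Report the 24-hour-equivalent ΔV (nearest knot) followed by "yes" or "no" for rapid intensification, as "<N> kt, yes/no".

11 kt, no

V₁: ΔP = 61, V ≈ 6.12 × 61^0.623 ≈ 79.25 kt.
V₂: ΔP = 68, V ≈ 6.12 × 68^0.623 ≈ 84.80 kt.
ΔV over 12 h = 5.55 kt → 24 h equivalent = 5.55 × 24/12 ≈ 11.10 kt.
11 kt < 30 kt ⇒ not rapid intensification.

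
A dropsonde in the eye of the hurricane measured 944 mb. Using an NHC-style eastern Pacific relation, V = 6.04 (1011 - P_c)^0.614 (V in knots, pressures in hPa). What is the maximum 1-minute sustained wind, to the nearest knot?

80 kt

ΔP = 1011 − 944 = 67 mb.
67^0.614 ≈ 13.219.
V ≈ 6.04 × 13.219 ≈ 79.8 kt.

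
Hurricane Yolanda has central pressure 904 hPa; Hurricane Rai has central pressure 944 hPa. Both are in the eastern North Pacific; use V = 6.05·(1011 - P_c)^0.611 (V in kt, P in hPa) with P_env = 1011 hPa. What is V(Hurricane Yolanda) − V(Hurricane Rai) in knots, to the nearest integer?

Hurricane Yolanda: ΔP = 107; V ≈ 6.05 × 107^0.611 ≈ 105.13 kt.
Hurricane Rai: ΔP = 67; V ≈ 6.05 × 67^0.611 ≈ 78.97 kt.
Difference ≈ 105.13 − 78.97 = 26.16 → 26 kt.

26 kt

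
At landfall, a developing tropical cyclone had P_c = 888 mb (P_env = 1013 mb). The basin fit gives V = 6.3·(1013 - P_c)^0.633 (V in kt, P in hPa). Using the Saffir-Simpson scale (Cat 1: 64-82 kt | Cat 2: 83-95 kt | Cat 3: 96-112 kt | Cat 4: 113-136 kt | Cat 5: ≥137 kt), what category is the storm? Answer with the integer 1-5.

4

ΔP = 1013 − 888 = 125 mb.
V ≈ 6.3 × 125^0.633 = 6.3 × 21.25 ≈ 134 kt.
134 kt falls in the Category 4 band.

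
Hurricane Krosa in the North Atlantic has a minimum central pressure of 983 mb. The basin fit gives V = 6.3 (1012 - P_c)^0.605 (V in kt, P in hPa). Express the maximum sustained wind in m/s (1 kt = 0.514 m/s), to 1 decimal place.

ΔP = 1012 − 983 = 29 mb.
V ≈ 6.3 × 29^0.605 = 6.3 × 7.669 ≈ 48.316 kt.
48.316 × 0.514 ≈ 24.83 m/s → 24.8 m/s.

24.8 m/s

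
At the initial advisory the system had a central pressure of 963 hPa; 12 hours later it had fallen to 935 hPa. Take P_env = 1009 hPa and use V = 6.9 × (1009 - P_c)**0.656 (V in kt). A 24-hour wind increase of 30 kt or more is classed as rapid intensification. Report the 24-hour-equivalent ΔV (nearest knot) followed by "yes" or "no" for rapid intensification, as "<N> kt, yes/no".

62 kt, yes

V₁: ΔP = 46, V ≈ 6.9 × 46^0.656 ≈ 85.04 kt.
V₂: ΔP = 74, V ≈ 6.9 × 74^0.656 ≈ 116.16 kt.
ΔV over 12 h = 31.12 kt → 24 h equivalent = 31.12 × 24/12 ≈ 62.24 kt.
62 kt ≥ 30 kt ⇒ rapid intensification.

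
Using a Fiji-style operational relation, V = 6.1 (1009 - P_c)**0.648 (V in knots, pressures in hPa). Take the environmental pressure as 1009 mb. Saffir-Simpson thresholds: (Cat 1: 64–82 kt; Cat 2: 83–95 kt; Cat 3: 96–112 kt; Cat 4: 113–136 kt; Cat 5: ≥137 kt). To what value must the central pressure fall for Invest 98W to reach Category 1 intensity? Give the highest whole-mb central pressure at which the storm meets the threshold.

Category 1 begins at V = 64 kt.
Required ΔP = (64/6.1)^(1/0.648) = 10.492^1.543 ≈ 37.62 mb.
P_c ≤ 1009 − 37.62 = 971.38, so the highest integer P_c is 971 mb.

971 mb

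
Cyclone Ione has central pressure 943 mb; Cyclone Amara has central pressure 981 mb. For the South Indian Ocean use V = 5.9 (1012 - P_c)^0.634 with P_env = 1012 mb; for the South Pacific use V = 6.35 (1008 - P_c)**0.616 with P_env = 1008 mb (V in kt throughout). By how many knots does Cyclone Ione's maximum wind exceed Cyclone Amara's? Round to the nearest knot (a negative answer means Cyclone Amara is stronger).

38 kt

Cyclone Ione: ΔP = 69; V ≈ 5.9 × 69^0.634 ≈ 86.43 kt.
Cyclone Amara: ΔP = 27; V ≈ 6.35 × 27^0.616 ≈ 48.36 kt.
Difference ≈ 86.43 − 48.36 = 38.07 → 38 kt.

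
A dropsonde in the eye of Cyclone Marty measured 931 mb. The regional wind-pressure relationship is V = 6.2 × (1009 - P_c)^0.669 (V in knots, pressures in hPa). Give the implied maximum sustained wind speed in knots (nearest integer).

114 kt

ΔP = 1009 − 931 = 78 mb.
78^0.669 ≈ 18.442.
V ≈ 6.2 × 18.442 ≈ 114.3 kt.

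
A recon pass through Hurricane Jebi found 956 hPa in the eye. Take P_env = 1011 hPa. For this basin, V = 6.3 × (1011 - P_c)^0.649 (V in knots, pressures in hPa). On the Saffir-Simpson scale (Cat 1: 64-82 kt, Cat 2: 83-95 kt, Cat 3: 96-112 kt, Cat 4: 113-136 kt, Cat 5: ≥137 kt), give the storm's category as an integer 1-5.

ΔP = 1011 − 956 = 55 hPa.
V ≈ 6.3 × 55^0.649 = 6.3 × 13.47 ≈ 85 kt.
85 kt falls in the Category 2 band.

2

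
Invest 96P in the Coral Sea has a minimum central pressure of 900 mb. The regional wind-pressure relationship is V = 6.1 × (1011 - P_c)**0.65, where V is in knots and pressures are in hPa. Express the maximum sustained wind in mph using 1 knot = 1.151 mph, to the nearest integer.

150 mph

ΔP = 1011 − 900 = 111 mb.
V ≈ 6.1 × 111^0.65 = 6.1 × 21.353 ≈ 130.254 kt.
130.254 × 1.151 ≈ 149.92 mph → 150 mph.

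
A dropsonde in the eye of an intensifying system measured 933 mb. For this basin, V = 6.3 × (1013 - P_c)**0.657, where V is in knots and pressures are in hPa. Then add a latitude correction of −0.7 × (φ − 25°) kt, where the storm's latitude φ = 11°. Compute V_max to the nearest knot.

122 kt

ΔP = 1013 − 933 = 80 mb.
80^0.657 ≈ 17.796.
V ≈ 6.3 × 17.796 ≈ 112.1 kt.
Latitude correction: −0.7 × (11 − 25) = 9.8 kt.
Corrected V ≈ 121.9 kt → 122 kt.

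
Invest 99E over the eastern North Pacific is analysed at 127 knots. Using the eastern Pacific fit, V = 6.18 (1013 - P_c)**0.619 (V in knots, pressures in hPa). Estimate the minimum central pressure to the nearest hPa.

881 hPa

ΔP = (V / 6.18)^(1/0.619) = (127/6.18)^1.616.
127/6.18 = 20.550; 20.550^1.616 ≈ 132.09 hPa.
P_c = 1013 − 132.09 = 880.91 ≈ 881 hPa.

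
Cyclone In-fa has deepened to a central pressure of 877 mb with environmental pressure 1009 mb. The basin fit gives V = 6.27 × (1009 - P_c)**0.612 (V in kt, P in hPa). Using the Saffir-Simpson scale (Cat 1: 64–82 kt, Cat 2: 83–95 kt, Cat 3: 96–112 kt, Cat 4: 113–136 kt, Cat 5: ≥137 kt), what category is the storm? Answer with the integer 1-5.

ΔP = 1009 − 877 = 132 mb.
V ≈ 6.27 × 132^0.612 = 6.27 × 19.85 ≈ 124 kt.
124 kt falls in the Category 4 band.

4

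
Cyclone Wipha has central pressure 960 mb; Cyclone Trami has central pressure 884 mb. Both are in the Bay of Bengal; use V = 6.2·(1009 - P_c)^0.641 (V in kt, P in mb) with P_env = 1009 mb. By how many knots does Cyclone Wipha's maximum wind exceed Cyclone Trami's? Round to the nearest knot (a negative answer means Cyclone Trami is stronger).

Cyclone Wipha: ΔP = 49; V ≈ 6.2 × 49^0.641 ≈ 75.13 kt.
Cyclone Trami: ΔP = 125; V ≈ 6.2 × 125^0.641 ≈ 136.93 kt.
Difference ≈ 75.13 − 136.93 = -61.80 → -62 kt.

-62 kt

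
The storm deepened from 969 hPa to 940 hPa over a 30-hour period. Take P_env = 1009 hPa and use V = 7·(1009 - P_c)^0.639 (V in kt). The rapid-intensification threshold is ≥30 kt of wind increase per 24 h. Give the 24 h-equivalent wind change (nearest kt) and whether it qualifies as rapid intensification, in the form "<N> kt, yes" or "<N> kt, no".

25 kt, no

V₁: ΔP = 40, V ≈ 7 × 40^0.639 ≈ 73.93 kt.
V₂: ΔP = 69, V ≈ 7 × 69^0.639 ≈ 104.74 kt.
ΔV over 30 h = 30.81 kt → 24 h equivalent = 30.81 × 24/30 ≈ 24.65 kt.
25 kt < 30 kt ⇒ not rapid intensification.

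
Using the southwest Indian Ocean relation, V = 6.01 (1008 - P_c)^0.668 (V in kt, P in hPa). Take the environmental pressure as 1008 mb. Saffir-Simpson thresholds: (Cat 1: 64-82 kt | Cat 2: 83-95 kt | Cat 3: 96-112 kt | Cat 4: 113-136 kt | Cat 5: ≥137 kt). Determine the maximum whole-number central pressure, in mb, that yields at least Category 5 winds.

900 mb

Category 5 begins at V = 137 kt.
Required ΔP = (137/6.01)^(1/0.668) = 22.795^1.497 ≈ 107.82 mb.
P_c ≤ 1008 − 107.82 = 900.18, so the highest integer P_c is 900 mb.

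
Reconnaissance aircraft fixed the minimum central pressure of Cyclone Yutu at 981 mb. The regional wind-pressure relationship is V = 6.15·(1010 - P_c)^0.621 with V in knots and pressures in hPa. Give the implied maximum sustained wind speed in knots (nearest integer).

ΔP = 1010 − 981 = 29 mb.
29^0.621 ≈ 8.094.
V ≈ 6.15 × 8.094 ≈ 49.8 kt.

50 kt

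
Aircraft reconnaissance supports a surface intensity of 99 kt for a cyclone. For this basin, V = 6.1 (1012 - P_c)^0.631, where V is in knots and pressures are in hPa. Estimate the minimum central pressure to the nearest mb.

929 mb

ΔP = (V / 6.1)^(1/0.631) = (99/6.1)^1.585.
99/6.1 = 16.230; 16.230^1.585 ≈ 82.81 mb.
P_c = 1012 − 82.81 = 929.19 ≈ 929 mb.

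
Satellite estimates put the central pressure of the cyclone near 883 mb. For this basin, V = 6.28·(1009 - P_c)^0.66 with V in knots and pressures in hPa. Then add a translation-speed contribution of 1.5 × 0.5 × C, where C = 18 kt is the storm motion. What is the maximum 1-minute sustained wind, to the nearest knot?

ΔP = 1009 − 883 = 126 mb.
126^0.66 ≈ 24.336.
V ≈ 6.28 × 24.336 ≈ 152.8 kt.
Translation term: 1.5 × 0.5 × 18 = 13.5 kt.
Corrected V ≈ 166.3 kt → 166 kt.

166 kt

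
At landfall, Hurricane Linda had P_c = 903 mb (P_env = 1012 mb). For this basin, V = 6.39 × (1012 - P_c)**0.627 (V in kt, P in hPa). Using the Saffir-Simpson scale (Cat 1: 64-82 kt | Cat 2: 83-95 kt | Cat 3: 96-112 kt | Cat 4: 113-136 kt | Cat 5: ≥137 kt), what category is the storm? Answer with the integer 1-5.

4

ΔP = 1012 − 903 = 109 mb.
V ≈ 6.39 × 109^0.627 = 6.39 × 18.94 ≈ 121 kt.
121 kt falls in the Category 4 band.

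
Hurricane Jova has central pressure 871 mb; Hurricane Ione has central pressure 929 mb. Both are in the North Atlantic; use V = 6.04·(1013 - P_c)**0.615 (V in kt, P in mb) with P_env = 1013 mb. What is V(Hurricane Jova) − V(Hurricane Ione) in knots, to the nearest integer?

35 kt

Hurricane Jova: ΔP = 142; V ≈ 6.04 × 142^0.615 ≈ 127.26 kt.
Hurricane Ione: ΔP = 84; V ≈ 6.04 × 84^0.615 ≈ 92.14 kt.
Difference ≈ 127.26 − 92.14 = 35.12 → 35 kt.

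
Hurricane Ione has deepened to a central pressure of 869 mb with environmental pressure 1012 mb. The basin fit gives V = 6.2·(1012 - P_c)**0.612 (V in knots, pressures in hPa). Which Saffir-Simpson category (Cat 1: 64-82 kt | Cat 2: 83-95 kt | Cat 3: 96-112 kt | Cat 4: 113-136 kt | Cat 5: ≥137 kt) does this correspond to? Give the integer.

4

ΔP = 1012 − 869 = 143 mb.
V ≈ 6.2 × 143^0.612 = 6.2 × 20.85 ≈ 129 kt.
129 kt falls in the Category 4 band.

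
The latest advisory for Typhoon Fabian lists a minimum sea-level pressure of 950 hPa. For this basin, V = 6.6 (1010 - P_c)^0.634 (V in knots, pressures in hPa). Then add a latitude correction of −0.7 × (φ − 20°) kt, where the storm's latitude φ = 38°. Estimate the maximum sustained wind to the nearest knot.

76 kt

ΔP = 1010 − 950 = 60 hPa.
60^0.634 ≈ 13.408.
V ≈ 6.6 × 13.408 ≈ 88.5 kt.
Latitude correction: −0.7 × (38 − 20) = -12.6 kt.
Corrected V ≈ 75.9 kt → 76 kt.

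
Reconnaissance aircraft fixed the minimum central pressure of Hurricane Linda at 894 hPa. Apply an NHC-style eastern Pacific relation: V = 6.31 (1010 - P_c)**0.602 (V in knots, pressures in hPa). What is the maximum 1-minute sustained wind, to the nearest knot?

ΔP = 1010 − 894 = 116 hPa.
116^0.602 ≈ 17.491.
V ≈ 6.31 × 17.491 ≈ 110.4 kt.

110 kt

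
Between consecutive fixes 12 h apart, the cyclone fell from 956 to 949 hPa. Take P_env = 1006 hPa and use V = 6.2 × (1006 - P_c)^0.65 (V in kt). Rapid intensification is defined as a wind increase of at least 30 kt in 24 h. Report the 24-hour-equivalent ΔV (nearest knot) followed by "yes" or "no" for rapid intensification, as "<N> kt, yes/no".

14 kt, no

V₁: ΔP = 50, V ≈ 6.2 × 50^0.65 ≈ 78.84 kt.
V₂: ΔP = 57, V ≈ 6.2 × 57^0.65 ≈ 85.84 kt.
ΔV over 12 h = 7.00 kt → 24 h equivalent = 7.00 × 24/12 ≈ 14.00 kt.
14 kt < 30 kt ⇒ not rapid intensification.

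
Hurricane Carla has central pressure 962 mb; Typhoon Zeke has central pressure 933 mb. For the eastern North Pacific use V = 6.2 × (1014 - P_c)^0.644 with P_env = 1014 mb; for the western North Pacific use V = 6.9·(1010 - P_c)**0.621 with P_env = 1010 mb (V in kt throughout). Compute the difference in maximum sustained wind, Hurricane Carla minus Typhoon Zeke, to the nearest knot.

-23 kt

Hurricane Carla: ΔP = 52; V ≈ 6.2 × 52^0.644 ≈ 78.98 kt.
Typhoon Zeke: ΔP = 77; V ≈ 6.9 × 77^0.621 ≈ 102.41 kt.
Difference ≈ 78.98 − 102.41 = -23.43 → -23 kt.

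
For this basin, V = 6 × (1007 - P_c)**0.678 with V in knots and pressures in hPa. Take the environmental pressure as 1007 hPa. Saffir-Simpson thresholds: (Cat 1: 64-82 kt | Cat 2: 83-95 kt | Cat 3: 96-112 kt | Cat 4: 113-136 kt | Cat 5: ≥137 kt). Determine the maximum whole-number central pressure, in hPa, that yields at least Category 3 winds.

947 hPa

Category 3 begins at V = 96 kt.
Required ΔP = (96/6)^(1/0.678) = 16.000^1.475 ≈ 59.70 hPa.
P_c ≤ 1007 − 59.70 = 947.30, so the highest integer P_c is 947 hPa.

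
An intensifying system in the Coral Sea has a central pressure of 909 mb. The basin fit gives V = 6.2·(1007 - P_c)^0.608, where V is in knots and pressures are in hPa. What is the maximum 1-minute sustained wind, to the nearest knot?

101 kt

ΔP = 1007 − 909 = 98 mb.
98^0.608 ≈ 16.243.
V ≈ 6.2 × 16.243 ≈ 100.7 kt.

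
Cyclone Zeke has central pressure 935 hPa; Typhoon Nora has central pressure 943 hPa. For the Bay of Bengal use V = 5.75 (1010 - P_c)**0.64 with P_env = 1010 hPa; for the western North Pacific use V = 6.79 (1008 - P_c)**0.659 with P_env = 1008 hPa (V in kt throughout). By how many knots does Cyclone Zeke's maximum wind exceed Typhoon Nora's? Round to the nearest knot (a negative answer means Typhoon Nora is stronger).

Cyclone Zeke: ΔP = 75; V ≈ 5.75 × 75^0.64 ≈ 91.14 kt.
Typhoon Nora: ΔP = 65; V ≈ 6.79 × 65^0.659 ≈ 106.31 kt.
Difference ≈ 91.14 − 106.31 = -15.17 → -15 kt.

-15 kt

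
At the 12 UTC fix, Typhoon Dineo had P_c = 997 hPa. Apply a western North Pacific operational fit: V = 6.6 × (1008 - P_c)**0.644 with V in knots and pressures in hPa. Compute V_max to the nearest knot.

ΔP = 1008 − 997 = 11 hPa.
11^0.644 ≈ 4.684.
V ≈ 6.6 × 4.684 ≈ 30.9 kt.

31 kt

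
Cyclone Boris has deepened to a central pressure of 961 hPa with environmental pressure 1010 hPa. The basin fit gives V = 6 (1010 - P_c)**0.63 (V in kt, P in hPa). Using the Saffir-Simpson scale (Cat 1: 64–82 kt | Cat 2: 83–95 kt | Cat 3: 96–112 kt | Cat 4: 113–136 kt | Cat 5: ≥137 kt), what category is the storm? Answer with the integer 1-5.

ΔP = 1010 − 961 = 49 hPa.
V ≈ 6 × 49^0.63 = 6 × 11.61 ≈ 70 kt.
70 kt falls in the Category 1 band.

1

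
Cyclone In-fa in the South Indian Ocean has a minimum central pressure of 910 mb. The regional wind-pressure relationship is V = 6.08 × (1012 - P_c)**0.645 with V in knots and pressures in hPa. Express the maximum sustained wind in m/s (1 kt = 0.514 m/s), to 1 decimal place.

61.7 m/s

ΔP = 1012 − 910 = 102 mb.
V ≈ 6.08 × 102^0.645 = 6.08 × 19.749 ≈ 120.074 kt.
120.074 × 0.514 ≈ 61.72 m/s → 61.7 m/s.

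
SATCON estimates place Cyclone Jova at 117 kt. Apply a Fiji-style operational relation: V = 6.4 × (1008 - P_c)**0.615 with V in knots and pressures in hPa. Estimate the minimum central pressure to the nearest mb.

ΔP = (V / 6.4)^(1/0.615) = (117/6.4)^1.626.
117/6.4 = 18.281; 18.281^1.626 ≈ 112.73 mb.
P_c = 1008 − 112.73 = 895.27 ≈ 895 mb.

895 mb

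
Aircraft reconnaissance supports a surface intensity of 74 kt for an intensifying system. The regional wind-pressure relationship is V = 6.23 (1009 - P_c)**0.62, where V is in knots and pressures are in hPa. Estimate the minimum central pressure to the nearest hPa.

955 hPa

ΔP = (V / 6.23)^(1/0.62) = (74/6.23)^1.613.
74/6.23 = 11.878; 11.878^1.613 ≈ 54.13 hPa.
P_c = 1009 − 54.13 = 954.87 ≈ 955 hPa.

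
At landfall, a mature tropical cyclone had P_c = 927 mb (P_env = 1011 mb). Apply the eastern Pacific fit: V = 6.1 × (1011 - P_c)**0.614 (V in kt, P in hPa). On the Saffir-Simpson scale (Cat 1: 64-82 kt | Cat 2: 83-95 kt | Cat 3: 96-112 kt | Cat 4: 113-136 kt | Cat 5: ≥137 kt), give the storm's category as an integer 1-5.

2

ΔP = 1011 − 927 = 84 mb.
V ≈ 6.1 × 84^0.614 = 6.1 × 15.19 ≈ 93 kt.
93 kt falls in the Category 2 band.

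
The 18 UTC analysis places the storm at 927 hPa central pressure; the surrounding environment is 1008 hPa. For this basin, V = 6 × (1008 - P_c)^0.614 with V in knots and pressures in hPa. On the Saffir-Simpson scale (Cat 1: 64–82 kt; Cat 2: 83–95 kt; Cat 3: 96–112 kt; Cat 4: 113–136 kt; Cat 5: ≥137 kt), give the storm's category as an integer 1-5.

ΔP = 1008 − 927 = 81 hPa.
V ≈ 6 × 81^0.614 = 6 × 14.85 ≈ 89 kt.
89 kt falls in the Category 2 band.

2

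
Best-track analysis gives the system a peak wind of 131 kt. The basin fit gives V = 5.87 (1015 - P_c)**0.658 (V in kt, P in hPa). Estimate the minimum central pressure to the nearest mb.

903 mb

ΔP = (V / 5.87)^(1/0.658) = (131/5.87)^1.520.
131/5.87 = 22.317; 22.317^1.520 ≈ 112.10 mb.
P_c = 1015 − 112.10 = 902.90 ≈ 903 mb.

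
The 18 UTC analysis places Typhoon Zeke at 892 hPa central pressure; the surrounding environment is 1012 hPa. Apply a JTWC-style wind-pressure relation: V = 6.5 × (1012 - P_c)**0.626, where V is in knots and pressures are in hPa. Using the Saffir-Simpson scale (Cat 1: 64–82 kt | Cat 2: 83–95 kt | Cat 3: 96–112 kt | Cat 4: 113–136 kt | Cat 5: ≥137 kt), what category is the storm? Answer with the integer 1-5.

4

ΔP = 1012 − 892 = 120 hPa.
V ≈ 6.5 × 120^0.626 = 6.5 × 20.02 ≈ 130 kt.
130 kt falls in the Category 4 band.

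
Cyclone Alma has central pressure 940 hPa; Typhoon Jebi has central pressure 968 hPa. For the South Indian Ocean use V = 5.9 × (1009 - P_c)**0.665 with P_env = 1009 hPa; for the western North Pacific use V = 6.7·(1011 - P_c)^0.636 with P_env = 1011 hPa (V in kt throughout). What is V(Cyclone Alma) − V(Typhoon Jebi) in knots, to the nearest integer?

Cyclone Alma: ΔP = 69; V ≈ 5.9 × 69^0.665 ≈ 98.56 kt.
Typhoon Jebi: ΔP = 43; V ≈ 6.7 × 43^0.636 ≈ 73.28 kt.
Difference ≈ 98.56 − 73.28 = 25.28 → 25 kt.

25 kt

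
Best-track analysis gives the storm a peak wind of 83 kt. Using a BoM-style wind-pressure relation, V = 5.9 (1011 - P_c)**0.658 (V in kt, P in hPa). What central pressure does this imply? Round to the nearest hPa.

955 hPa

ΔP = (V / 5.9)^(1/0.658) = (83/5.9)^1.520.
83/5.9 = 14.068; 14.068^1.520 ≈ 55.59 hPa.
P_c = 1011 − 55.59 = 955.41 ≈ 955 hPa.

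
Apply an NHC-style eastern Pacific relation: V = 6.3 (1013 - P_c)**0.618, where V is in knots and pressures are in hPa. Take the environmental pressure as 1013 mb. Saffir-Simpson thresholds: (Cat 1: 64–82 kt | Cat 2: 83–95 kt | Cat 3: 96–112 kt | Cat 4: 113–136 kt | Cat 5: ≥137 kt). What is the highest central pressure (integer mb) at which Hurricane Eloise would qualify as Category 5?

Category 5 begins at V = 137 kt.
Required ΔP = (137/6.3)^(1/0.618) = 21.746^1.618 ≈ 145.90 mb.
P_c ≤ 1013 − 145.90 = 867.10, so the highest integer P_c is 867 mb.

867 mb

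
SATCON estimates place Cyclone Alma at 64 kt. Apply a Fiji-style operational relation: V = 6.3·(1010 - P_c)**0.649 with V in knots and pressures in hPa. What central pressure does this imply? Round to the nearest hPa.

974 hPa

ΔP = (V / 6.3)^(1/0.649) = (64/6.3)^1.541.
64/6.3 = 10.159; 10.159^1.541 ≈ 35.59 hPa.
P_c = 1010 − 35.59 = 974.41 ≈ 974 hPa.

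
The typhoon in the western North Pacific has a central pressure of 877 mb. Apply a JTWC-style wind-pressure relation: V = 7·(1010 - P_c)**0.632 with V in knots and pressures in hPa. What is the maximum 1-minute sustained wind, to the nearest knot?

ΔP = 1010 − 877 = 133 mb.
133^0.632 ≈ 21.992.
V ≈ 7 × 21.992 ≈ 153.9 kt.

154 kt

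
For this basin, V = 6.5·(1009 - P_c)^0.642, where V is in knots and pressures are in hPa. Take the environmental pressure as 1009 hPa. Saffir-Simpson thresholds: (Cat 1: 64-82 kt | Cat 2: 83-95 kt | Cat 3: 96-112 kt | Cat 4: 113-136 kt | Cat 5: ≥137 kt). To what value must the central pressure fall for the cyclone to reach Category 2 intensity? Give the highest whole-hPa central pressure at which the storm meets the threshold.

Category 2 begins at V = 83 kt.
Required ΔP = (83/6.5)^(1/0.642) = 12.769^1.558 ≈ 52.84 hPa.
P_c ≤ 1009 − 52.84 = 956.16, so the highest integer P_c is 956 hPa.

956 hPa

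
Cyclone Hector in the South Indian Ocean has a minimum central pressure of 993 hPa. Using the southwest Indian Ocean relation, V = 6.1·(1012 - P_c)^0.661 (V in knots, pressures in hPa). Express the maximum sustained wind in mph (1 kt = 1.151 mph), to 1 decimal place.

ΔP = 1012 − 993 = 19 hPa.
V ≈ 6.1 × 19^0.661 = 6.1 × 7.003 ≈ 42.716 kt.
42.716 × 1.151 ≈ 49.17 mph → 49.2 mph.

49.2 mph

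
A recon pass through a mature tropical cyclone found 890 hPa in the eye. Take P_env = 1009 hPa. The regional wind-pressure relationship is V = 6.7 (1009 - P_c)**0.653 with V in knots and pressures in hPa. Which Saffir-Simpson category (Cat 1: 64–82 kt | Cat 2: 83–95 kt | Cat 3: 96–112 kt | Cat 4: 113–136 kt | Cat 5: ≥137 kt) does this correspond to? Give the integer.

5

ΔP = 1009 − 890 = 119 hPa.
V ≈ 6.7 × 119^0.653 = 6.7 × 22.66 ≈ 152 kt.
152 kt falls in the Category 5 band.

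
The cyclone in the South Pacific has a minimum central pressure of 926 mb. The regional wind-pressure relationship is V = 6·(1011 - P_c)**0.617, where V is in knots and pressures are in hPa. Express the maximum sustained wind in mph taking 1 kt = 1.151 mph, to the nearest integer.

ΔP = 1011 − 926 = 85 mb.
V ≈ 6 × 85^0.617 = 6 × 15.504 ≈ 93.026 kt.
93.026 × 1.151 ≈ 107.07 mph → 107 mph.

107 mph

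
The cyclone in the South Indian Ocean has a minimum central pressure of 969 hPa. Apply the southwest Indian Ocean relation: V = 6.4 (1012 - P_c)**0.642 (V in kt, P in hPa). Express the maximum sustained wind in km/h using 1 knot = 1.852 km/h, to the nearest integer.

133 km/h

ΔP = 1012 − 969 = 43 hPa.
V ≈ 6.4 × 43^0.642 = 6.4 × 11.186 ≈ 71.592 kt.
71.592 × 1.852 ≈ 132.59 km/h → 133 km/h.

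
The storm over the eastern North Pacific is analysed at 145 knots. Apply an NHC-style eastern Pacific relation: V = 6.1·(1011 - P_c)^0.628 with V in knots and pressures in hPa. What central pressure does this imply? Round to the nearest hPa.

856 hPa

ΔP = (V / 6.1)^(1/0.628) = (145/6.1)^1.592.
145/6.1 = 23.770; 23.770^1.592 ≈ 155.29 hPa.
P_c = 1011 − 155.29 = 855.71 ≈ 856 hPa.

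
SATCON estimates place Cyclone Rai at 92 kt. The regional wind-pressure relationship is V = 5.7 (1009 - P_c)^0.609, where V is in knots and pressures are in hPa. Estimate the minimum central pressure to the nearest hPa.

ΔP = (V / 5.7)^(1/0.609) = (92/5.7)^1.642.
92/5.7 = 16.140; 16.140^1.642 ≈ 96.26 hPa.
P_c = 1009 − 96.26 = 912.74 ≈ 913 hPa.

913 hPa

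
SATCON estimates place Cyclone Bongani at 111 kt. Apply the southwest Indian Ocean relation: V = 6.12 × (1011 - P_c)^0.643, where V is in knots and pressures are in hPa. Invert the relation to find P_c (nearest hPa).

ΔP = (V / 6.12)^(1/0.643) = (111/6.12)^1.555.
111/6.12 = 18.137; 18.137^1.555 ≈ 90.64 hPa.
P_c = 1011 − 90.64 = 920.36 ≈ 920 hPa.

920 hPa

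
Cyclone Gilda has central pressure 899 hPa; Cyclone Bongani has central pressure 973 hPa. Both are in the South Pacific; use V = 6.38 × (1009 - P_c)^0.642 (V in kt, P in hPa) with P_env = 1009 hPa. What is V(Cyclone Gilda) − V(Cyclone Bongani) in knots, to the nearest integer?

Cyclone Gilda: ΔP = 110; V ≈ 6.38 × 110^0.642 ≈ 130.44 kt.
Cyclone Bongani: ΔP = 36; V ≈ 6.38 × 36^0.642 ≈ 63.67 kt.
Difference ≈ 130.44 − 63.67 = 66.77 → 67 kt.

67 kt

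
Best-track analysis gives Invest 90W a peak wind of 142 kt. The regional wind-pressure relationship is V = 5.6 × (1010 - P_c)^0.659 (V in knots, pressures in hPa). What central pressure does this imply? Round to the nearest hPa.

875 hPa

ΔP = (V / 5.6)^(1/0.659) = (142/5.6)^1.517.
142/5.6 = 25.357; 25.357^1.517 ≈ 135.10 hPa.
P_c = 1010 − 135.10 = 874.90 ≈ 875 hPa.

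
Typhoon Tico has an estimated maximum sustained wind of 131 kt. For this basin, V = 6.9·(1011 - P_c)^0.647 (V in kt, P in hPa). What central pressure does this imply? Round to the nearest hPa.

916 hPa

ΔP = (V / 6.9)^(1/0.647) = (131/6.9)^1.546.
131/6.9 = 18.986; 18.986^1.546 ≈ 94.61 hPa.
P_c = 1011 − 94.61 = 916.39 ≈ 916 hPa.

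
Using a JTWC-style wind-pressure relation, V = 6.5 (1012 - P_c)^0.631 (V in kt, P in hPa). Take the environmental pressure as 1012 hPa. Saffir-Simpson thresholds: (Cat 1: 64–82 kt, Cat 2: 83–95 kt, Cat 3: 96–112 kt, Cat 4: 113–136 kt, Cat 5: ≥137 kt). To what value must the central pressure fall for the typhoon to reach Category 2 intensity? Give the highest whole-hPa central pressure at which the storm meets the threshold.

Category 2 begins at V = 83 kt.
Required ΔP = (83/6.5)^(1/0.631) = 12.769^1.585 ≈ 56.63 hPa.
P_c ≤ 1012 − 56.63 = 955.37, so the highest integer P_c is 955 hPa.

955 hPa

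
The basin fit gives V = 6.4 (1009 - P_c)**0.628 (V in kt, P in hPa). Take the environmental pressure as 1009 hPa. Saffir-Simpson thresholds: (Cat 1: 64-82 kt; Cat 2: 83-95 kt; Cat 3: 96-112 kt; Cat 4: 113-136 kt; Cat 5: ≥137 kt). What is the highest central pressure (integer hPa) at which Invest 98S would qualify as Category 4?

912 hPa

Category 4 begins at V = 113 kt.
Required ΔP = (113/6.4)^(1/0.628) = 17.656^1.592 ≈ 96.72 hPa.
P_c ≤ 1009 − 96.72 = 912.28, so the highest integer P_c is 912 hPa.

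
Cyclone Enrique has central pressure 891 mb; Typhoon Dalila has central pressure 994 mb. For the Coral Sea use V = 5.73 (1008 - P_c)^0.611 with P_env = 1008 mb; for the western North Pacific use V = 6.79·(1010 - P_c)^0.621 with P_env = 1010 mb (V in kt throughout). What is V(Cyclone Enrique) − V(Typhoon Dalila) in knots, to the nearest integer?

67 kt

Cyclone Enrique: ΔP = 117; V ≈ 5.73 × 117^0.611 ≈ 105.15 kt.
Typhoon Dalila: ΔP = 16; V ≈ 6.79 × 16^0.621 ≈ 37.99 kt.
Difference ≈ 105.15 − 37.99 = 67.16 → 67 kt.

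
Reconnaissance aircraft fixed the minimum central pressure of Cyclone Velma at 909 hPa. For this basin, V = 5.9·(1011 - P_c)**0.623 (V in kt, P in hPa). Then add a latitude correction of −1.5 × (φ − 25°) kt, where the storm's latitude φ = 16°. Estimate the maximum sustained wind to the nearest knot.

119 kt

ΔP = 1011 − 909 = 102 hPa.
102^0.623 ≈ 17.838.
V ≈ 5.9 × 17.838 ≈ 105.2 kt.
Latitude correction: −1.5 × (16 − 25) = 13.5 kt.
Corrected V ≈ 118.7 kt → 119 kt.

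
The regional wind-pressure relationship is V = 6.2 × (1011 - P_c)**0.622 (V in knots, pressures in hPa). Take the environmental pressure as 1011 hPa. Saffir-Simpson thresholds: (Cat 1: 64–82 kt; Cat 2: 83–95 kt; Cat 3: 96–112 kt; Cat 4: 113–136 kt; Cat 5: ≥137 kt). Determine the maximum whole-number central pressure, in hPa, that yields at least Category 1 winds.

Category 1 begins at V = 64 kt.
Required ΔP = (64/6.2)^(1/0.622) = 10.323^1.608 ≈ 42.65 hPa.
P_c ≤ 1011 − 42.65 = 968.35, so the highest integer P_c is 968 hPa.

968 hPa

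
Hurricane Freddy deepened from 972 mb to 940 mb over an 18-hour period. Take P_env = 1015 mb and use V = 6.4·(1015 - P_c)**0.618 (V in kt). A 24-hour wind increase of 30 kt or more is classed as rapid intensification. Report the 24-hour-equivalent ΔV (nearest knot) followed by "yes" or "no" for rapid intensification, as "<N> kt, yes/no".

36 kt, yes

V₁: ΔP = 43, V ≈ 6.4 × 43^0.618 ≈ 65.41 kt.
V₂: ΔP = 75, V ≈ 6.4 × 75^0.618 ≈ 92.25 kt.
ΔV over 18 h = 26.84 kt → 24 h equivalent = 26.84 × 24/18 ≈ 35.79 kt.
36 kt ≥ 30 kt ⇒ rapid intensification.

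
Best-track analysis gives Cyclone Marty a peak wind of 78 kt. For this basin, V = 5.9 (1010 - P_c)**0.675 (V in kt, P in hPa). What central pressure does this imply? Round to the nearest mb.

964 mb

ΔP = (V / 5.9)^(1/0.675) = (78/5.9)^1.481.
78/5.9 = 13.220; 13.220^1.481 ≈ 45.82 mb.
P_c = 1010 − 45.82 = 964.18 ≈ 964 mb.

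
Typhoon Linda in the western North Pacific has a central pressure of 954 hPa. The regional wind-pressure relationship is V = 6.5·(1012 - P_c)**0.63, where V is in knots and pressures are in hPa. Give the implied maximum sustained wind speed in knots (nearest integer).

ΔP = 1012 − 954 = 58 hPa.
58^0.63 ≈ 12.911.
V ≈ 6.5 × 12.911 ≈ 83.9 kt.

84 kt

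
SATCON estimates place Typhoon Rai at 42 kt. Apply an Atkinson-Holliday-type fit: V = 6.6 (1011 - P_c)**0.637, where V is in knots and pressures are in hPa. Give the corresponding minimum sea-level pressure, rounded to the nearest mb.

ΔP = (V / 6.6)^(1/0.637) = (42/6.6)^1.570.
42/6.6 = 6.364; 6.364^1.570 ≈ 18.27 mb.
P_c = 1011 − 18.27 = 992.73 ≈ 993 mb.

993 mb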